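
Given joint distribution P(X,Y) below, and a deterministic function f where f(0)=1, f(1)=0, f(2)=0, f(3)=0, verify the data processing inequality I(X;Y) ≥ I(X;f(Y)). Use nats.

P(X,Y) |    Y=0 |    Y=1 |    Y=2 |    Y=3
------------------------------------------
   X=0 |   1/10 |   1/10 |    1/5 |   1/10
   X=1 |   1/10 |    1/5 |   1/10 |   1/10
I(X;Y) = 0.0340, I(X;f(Y)) = 0.0000, inequality holds: 0.0340 ≥ 0.0000

Data Processing Inequality: For any Markov chain X → Y → Z, we have I(X;Y) ≥ I(X;Z).

Here Z = f(Y) is a deterministic function of Y, forming X → Y → Z.

Original I(X;Y) = 0.0340 nats

After applying f:
P(X,Z) where Z=f(Y):
- P(X,Z=0) = P(X,Y=1) + P(X,Y=2) + P(X,Y=3)
- P(X,Z=1) = P(X,Y=0)

I(X;Z) = I(X;f(Y)) = 0.0000 nats

Verification: 0.0340 ≥ 0.0000 ✓

Information cannot be created by processing; the function f can only lose information about X.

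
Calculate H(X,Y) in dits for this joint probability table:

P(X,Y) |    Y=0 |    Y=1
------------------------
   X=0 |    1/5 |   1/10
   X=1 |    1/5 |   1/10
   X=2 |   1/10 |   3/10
0.7365 dits

Joint entropy is H(X,Y) = -Σ_{x,y} p(x,y) log p(x,y).

Summing over all non-zero entries:
H(X,Y) = -[1/5·log_10(1/5) + 1/10·log_10(1/10) + 1/5·log_10(1/5) + 1/10·log_10(1/10) + 1/10·log_10(1/10) + 3/10·log_10(3/10)]
H(X,Y) = 0.7365 dits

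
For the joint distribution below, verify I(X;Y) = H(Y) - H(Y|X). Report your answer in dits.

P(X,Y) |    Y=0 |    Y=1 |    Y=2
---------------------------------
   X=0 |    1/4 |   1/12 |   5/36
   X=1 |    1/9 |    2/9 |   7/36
I(X;Y) = 0.0275 dits

Mutual information has multiple equivalent forms:
- I(X;Y) = H(X) - H(X|Y)
- I(X;Y) = H(Y) - H(Y|X)
- I(X;Y) = H(X) + H(Y) - H(X,Y)

Computing all quantities:
H(X) = 0.3004, H(Y) = 0.4761, H(X,Y) = 0.7490
H(X|Y) = 0.2729, H(Y|X) = 0.4486

Verification:
H(X) - H(X|Y) = 0.3004 - 0.2729 = 0.0275
H(Y) - H(Y|X) = 0.4761 - 0.4486 = 0.0275
H(X) + H(Y) - H(X,Y) = 0.3004 + 0.4761 - 0.7490 = 0.0275

All forms give I(X;Y) = 0.0275 dits. ✓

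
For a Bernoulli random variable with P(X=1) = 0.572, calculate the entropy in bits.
0.9850 bits

The binary entropy function is:
H(p) = -p log(p) - (1-p) log(1-p)

H(0.572) = -0.572 × log_2(0.572) - 0.428 × log_2(0.428)
H(0.572) = 0.9850 bits

Note: Binary entropy is maximized at p=0.5 (H=1 bit) and minimized at p=0 or p=1 (H=0).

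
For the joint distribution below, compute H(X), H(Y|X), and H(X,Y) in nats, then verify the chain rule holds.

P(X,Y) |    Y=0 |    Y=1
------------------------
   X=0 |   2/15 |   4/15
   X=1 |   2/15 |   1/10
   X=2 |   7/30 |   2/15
H(X,Y) = 1.7283, H(X) = 1.0740, H(Y|X) = 0.6543 (all in nats)

Chain rule: H(X,Y) = H(X) + H(Y|X)

Left side — joint entropy directly:
H(X,Y) = -Σ p(x,y) log p(x,y) = 1.7283 nats

Right side — compute H(Y|X) from the conditional distributions:
P(X) = (2/5, 7/30, 11/30), so H(X) = 1.0740 nats
H(Y|X) = Σ_x P(X=x) · H(Y|X=x):
  P(Y|X=0) = (1/3, 2/3), H(Y|X=0) = 0.6365, weight P(X=0) = 2/5
  P(Y|X=1) = (4/7, 3/7), H(Y|X=1) = 0.6829, weight P(X=1) = 7/30
  P(Y|X=2) = (7/11, 4/11), H(Y|X=2) = 0.6555, weight P(X=2) = 11/30
H(Y|X) = 0.6543 nats

H(X) + H(Y|X) = 1.0740 + 0.6543 = 1.7283 nats

Both sides equal 1.7283 nats. ✓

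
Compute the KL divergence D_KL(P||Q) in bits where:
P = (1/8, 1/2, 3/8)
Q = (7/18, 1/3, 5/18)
0.2502 bits

KL divergence: D_KL(P||Q) = Σ p(x) log(p(x)/q(x))

Computing term by term:
  x=0: 1/8 × log_2[(1/8)/(7/18)] = 1/8 × -1.6374 = -0.2047
  x=1: 1/2 × log_2[(1/2)/(1/3)] = 1/2 × 0.5850 = 0.2925
  x=2: 3/8 × log_2[(3/8)/(5/18)] = 3/8 × 0.4330 = 0.1624

D_KL(P||Q) = 0.2502 bits

Note: KL divergence is always non-negative and equals 0 iff P = Q.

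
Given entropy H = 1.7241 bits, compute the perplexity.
3.3037

Perplexity is 2^H (or exp(H) for natural log).

H = 1.7241 bits
Perplexity = 2^1.7241 = 3.3037

Interpretation: The model's uncertainty is equivalent to choosing uniformly among 3.3 options.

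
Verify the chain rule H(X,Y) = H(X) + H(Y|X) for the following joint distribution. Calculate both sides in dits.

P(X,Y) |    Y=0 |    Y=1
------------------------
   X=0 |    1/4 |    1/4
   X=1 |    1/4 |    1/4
H(X,Y) = 0.6021, H(X) = 0.3010, H(Y|X) = 0.3010 (all in dits)

Chain rule: H(X,Y) = H(X) + H(Y|X)

Left side — joint entropy directly:
H(X,Y) = -Σ p(x,y) log p(x,y) = 0.6021 dits

Right side — compute H(Y|X) from the conditional distributions:
P(X) = (1/2, 1/2), so H(X) = 0.3010 dits
H(Y|X) = Σ_x P(X=x) · H(Y|X=x):
  P(Y|X=0) = (1/2, 1/2), H(Y|X=0) = 0.3010, weight P(X=0) = 1/2
  P(Y|X=1) = (1/2, 1/2), H(Y|X=1) = 0.3010, weight P(X=1) = 1/2
H(Y|X) = 0.3010 dits

H(X) + H(Y|X) = 0.3010 + 0.3010 = 0.6021 dits

Both sides equal 0.6021 dits. ✓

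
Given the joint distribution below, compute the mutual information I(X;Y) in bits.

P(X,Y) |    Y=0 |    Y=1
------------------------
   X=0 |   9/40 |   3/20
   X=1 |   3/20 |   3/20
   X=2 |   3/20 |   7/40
0.0105 bits

Mutual information: I(X;Y) = H(X) + H(Y) - H(X,Y)

Marginals:
P(X) = (3/8, 3/10, 13/40), H(X) = 1.5787 bits
P(Y) = (21/40, 19/40), H(Y) = 0.9982 bits

Joint entropy: H(X,Y) = 2.5664 bits

I(X;Y) = 1.5787 + 0.9982 - 2.5664 = 0.0105 bits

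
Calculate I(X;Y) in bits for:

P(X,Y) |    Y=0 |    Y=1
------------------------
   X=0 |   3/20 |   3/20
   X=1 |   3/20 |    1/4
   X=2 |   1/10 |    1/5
0.0137 bits

Mutual information: I(X;Y) = H(X) + H(Y) - H(X,Y)

Marginals:
P(X) = (3/10, 2/5, 3/10), H(X) = 1.5710 bits
P(Y) = (2/5, 3/5), H(Y) = 0.9710 bits

Joint entropy: H(X,Y) = 2.5282 bits

I(X;Y) = 1.5710 + 0.9710 - 2.5282 = 0.0137 bits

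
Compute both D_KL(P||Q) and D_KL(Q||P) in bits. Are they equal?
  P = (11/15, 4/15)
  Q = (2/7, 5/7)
D_KL(P||Q) = 0.6182, D_KL(Q||P) = 0.6268

KL divergence is not symmetric: D_KL(P||Q) ≠ D_KL(Q||P) in general.

D_KL(P||Q) = 0.6182 bits
D_KL(Q||P) = 0.6268 bits

No, they are not equal!

This asymmetry is why KL divergence is not a true distance metric.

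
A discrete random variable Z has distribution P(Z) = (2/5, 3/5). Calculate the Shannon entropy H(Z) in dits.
0.2923 dits

Shannon entropy is H(X) = -Σ p(x) log p(x).

For P = (2/5, 3/5):
H = -2/5 × log_10(2/5) -3/5 × log_10(3/5)
H = 0.2923 dits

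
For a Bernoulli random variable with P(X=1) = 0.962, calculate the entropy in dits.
0.0702 dits

The binary entropy function is:
H(p) = -p log(p) - (1-p) log(1-p)

H(0.962) = -0.962 × log_10(0.962) - 0.038 × log_10(0.038)
H(0.962) = 0.0702 dits

Note: Binary entropy is maximized at p=0.5 (H=1 bit) and minimized at p=0 or p=1 (H=0).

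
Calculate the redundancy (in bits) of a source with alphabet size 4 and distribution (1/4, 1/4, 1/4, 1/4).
0.0000 bits

Redundancy measures how far a source is from maximum entropy:
R = H_max - H(X)

Maximum entropy for 4 symbols: H_max = log_2(4) = 2.0000 bits
Actual entropy: H(X) = 2.0000 bits
Redundancy: R = 2.0000 - 2.0000 = 0.0000 bits

This redundancy represents potential for compression: the source could be compressed by 0.0000 bits per symbol.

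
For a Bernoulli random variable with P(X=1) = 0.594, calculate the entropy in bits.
0.9744 bits

The binary entropy function is:
H(p) = -p log(p) - (1-p) log(1-p)

H(0.594) = -0.594 × log_2(0.594) - 0.406 × log_2(0.406)
H(0.594) = 0.9744 bits

Note: Binary entropy is maximized at p=0.5 (H=1 bit) and minimized at p=0 or p=1 (H=0).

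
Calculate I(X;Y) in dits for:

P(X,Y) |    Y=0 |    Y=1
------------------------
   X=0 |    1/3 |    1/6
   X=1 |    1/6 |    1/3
0.0246 dits

Mutual information: I(X;Y) = H(X) + H(Y) - H(X,Y)

Marginals:
P(X) = (1/2, 1/2), H(X) = 0.3010 dits
P(Y) = (1/2, 1/2), H(Y) = 0.3010 dits

Joint entropy: H(X,Y) = 0.5775 dits

I(X;Y) = 0.3010 + 0.3010 - 0.5775 = 0.0246 dits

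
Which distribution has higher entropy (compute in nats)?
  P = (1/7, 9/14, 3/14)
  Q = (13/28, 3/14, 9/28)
Q

Computing entropies in nats:
H(P) = 0.8921
H(Q) = 1.0511

Distribution Q has higher entropy.

Intuition: The distribution closer to uniform (more spread out) has higher entropy.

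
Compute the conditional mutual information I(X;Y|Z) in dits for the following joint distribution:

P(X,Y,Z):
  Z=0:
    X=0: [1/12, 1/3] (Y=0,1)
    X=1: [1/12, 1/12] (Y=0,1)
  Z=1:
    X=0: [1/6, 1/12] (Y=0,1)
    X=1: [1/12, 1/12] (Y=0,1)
0.0133 dits

Conditional mutual information: I(X;Y|Z) = H(X|Z) + H(Y|Z) - H(X,Y|Z)

H(Z) = 0.2950
H(X,Z) = 0.5683 → H(X|Z) = 0.2734
H(Y,Z) = 0.5683 → H(Y|Z) = 0.2734
H(X,Y,Z) = 0.8283 → H(X,Y|Z) = 0.5334

I(X;Y|Z) = 0.2734 + 0.2734 - 0.5334 = 0.0133 dits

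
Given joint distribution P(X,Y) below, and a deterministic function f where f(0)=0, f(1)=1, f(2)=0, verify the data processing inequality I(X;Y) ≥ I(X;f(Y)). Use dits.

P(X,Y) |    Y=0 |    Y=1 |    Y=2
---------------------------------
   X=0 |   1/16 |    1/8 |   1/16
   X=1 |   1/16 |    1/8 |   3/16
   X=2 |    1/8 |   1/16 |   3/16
I(X;Y) = 0.0231, I(X;f(Y)) = 0.0174, inequality holds: 0.0231 ≥ 0.0174

Data Processing Inequality: For any Markov chain X → Y → Z, we have I(X;Y) ≥ I(X;Z).

Here Z = f(Y) is a deterministic function of Y, forming X → Y → Z.

Original I(X;Y) = 0.0231 dits

After applying f:
P(X,Z) where Z=f(Y):
- P(X,Z=0) = P(X,Y=0) + P(X,Y=2)
- P(X,Z=1) = P(X,Y=1)

I(X;Z) = I(X;f(Y)) = 0.0174 dits

Verification: 0.0231 ≥ 0.0174 ✓

Information cannot be created by processing; the function f can only lose information about X.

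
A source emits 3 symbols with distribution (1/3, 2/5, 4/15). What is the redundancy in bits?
0.0194 bits

Redundancy measures how far a source is from maximum entropy:
R = H_max - H(X)

Maximum entropy for 3 symbols: H_max = log_2(3) = 1.5850 bits
Actual entropy: H(X) = 1.5656 bits
Redundancy: R = 1.5850 - 1.5656 = 0.0194 bits

This redundancy represents potential for compression: the source could be compressed by 0.0194 bits per symbol.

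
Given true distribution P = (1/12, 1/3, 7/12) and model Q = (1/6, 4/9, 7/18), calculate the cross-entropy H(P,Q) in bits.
1.4002 bits

Cross-entropy: H(P,Q) = -Σ p(x) log q(x)

Alternatively: H(P,Q) = H(P) + D_KL(P||Q)
H(P) = 1.2807 bits
D_KL(P||Q) = 0.1195 bits

H(P,Q) = 1.2807 + 0.1195 = 1.4002 bits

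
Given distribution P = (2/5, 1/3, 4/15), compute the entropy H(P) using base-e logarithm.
1.0852 nats

Shannon entropy is H(X) = -Σ p(x) log p(x).

For P = (2/5, 1/3, 4/15):
H = -2/5 × log_e(2/5) -1/3 × log_e(1/3) -4/15 × log_e(4/15)
H = 1.0852 nats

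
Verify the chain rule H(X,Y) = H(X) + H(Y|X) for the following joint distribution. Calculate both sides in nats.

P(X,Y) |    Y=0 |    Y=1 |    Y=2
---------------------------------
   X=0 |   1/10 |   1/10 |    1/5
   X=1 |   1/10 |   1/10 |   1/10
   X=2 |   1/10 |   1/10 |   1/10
H(X,Y) = 2.1640, H(X) = 1.0889, H(Y|X) = 1.0751 (all in nats)

Chain rule: H(X,Y) = H(X) + H(Y|X)

Left side — joint entropy directly:
H(X,Y) = -Σ p(x,y) log p(x,y) = 2.1640 nats

Right side — compute H(Y|X) from the conditional distributions:
P(X) = (2/5, 3/10, 3/10), so H(X) = 1.0889 nats
H(Y|X) = Σ_x P(X=x) · H(Y|X=x):
  P(Y|X=0) = (1/4, 1/4, 1/2), H(Y|X=0) = 1.0397, weight P(X=0) = 2/5
  P(Y|X=1) = (1/3, 1/3, 1/3), H(Y|X=1) = 1.0986, weight P(X=1) = 3/10
  P(Y|X=2) = (1/3, 1/3, 1/3), H(Y|X=2) = 1.0986, weight P(X=2) = 3/10
H(Y|X) = 1.0751 nats

H(X) + H(Y|X) = 1.0889 + 1.0751 = 2.1640 nats

Both sides equal 2.1640 nats. ✓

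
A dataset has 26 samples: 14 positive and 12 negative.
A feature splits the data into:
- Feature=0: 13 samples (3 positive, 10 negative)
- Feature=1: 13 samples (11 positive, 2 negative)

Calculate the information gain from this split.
0.2964 bits

Information Gain = H(Y) - H(Y|Feature)

Before split:
P(positive) = 14/26 = 0.5385
H(Y) = 0.9957 bits

After split:
Feature=0: H = 0.7793 bits (weight = 13/26)
Feature=1: H = 0.6194 bits (weight = 13/26)
H(Y|Feature) = (13/26)×0.7793 + (13/26)×0.6194 = 0.6994 bits

Information Gain = 0.9957 - 0.6994 = 0.2964 bits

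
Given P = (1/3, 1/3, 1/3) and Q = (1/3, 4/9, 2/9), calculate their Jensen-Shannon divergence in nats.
0.0096 nats

Jensen-Shannon divergence is:
JSD(P||Q) = 0.5 × D_KL(P||M) + 0.5 × D_KL(Q||M)
where M = 0.5 × (P + Q) is the mixture distribution.

M = 0.5 × (1/3, 1/3, 1/3) + 0.5 × (1/3, 4/9, 2/9) = (1/3, 7/18, 5/18)

D_KL(P||M) = 0.0094 nats
D_KL(Q||M) = 0.0098 nats

JSD(P||Q) = 0.5 × 0.0094 + 0.5 × 0.0098 = 0.0096 nats

Unlike KL divergence, JSD is symmetric and bounded: 0 ≤ JSD ≤ log(2).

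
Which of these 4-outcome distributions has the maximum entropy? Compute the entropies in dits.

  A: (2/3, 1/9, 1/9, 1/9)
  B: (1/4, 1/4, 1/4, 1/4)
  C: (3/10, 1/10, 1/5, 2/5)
B

For a discrete distribution over n outcomes, entropy is maximized by the uniform distribution.

Computing entropies:
H(A) = 0.4355 dits
H(B) = 0.6021 dits
H(C) = 0.5558 dits

The uniform distribution (where all probabilities equal 1/4) achieves the maximum entropy of log_10(4) = 0.6021 dits.

Distribution B has the highest entropy.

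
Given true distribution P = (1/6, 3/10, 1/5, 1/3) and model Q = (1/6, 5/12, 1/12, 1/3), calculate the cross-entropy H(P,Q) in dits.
0.6186 dits

Cross-entropy: H(P,Q) = -Σ p(x) log q(x)

Alternatively: H(P,Q) = H(P) + D_KL(P||Q)
H(P) = 0.5854 dits
D_KL(P||Q) = 0.0332 dits

H(P,Q) = 0.5854 + 0.0332 = 0.6186 dits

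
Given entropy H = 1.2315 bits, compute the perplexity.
2.3481

Perplexity is 2^H (or exp(H) for natural log).

H = 1.2315 bits
Perplexity = 2^1.2315 = 2.3481

Interpretation: The model's uncertainty is equivalent to choosing uniformly among 2.3 options.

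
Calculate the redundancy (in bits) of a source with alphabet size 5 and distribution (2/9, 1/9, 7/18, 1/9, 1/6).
0.1746 bits

Redundancy measures how far a source is from maximum entropy:
R = H_max - H(X)

Maximum entropy for 5 symbols: H_max = log_2(5) = 2.3219 bits
Actual entropy: H(X) = 2.1473 bits
Redundancy: R = 2.3219 - 2.1473 = 0.1746 bits

This redundancy represents potential for compression: the source could be compressed by 0.1746 bits per symbol.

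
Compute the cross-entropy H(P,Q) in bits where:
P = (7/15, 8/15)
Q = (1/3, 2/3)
1.0516 bits

Cross-entropy: H(P,Q) = -Σ p(x) log q(x)

Alternatively: H(P,Q) = H(P) + D_KL(P||Q)
H(P) = 0.9968 bits
D_KL(P||Q) = 0.0548 bits

H(P,Q) = 0.9968 + 0.0548 = 1.0516 bits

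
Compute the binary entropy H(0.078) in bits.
0.3951 bits

The binary entropy function is:
H(p) = -p log(p) - (1-p) log(1-p)

H(0.078) = -0.078 × log_2(0.078) - 0.922 × log_2(0.922)
H(0.078) = 0.3951 bits

Note: Binary entropy is maximized at p=0.5 (H=1 bit) and minimized at p=0 or p=1 (H=0).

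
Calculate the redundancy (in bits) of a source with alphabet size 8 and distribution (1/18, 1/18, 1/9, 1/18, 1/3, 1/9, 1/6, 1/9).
0.2892 bits

Redundancy measures how far a source is from maximum entropy:
R = H_max - H(X)

Maximum entropy for 8 symbols: H_max = log_2(8) = 3.0000 bits
Actual entropy: H(X) = 2.7108 bits
Redundancy: R = 3.0000 - 2.7108 = 0.2892 bits

This redundancy represents potential for compression: the source could be compressed by 0.2892 bits per symbol.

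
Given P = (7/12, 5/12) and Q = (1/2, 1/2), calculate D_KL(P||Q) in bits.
0.0201 bits

KL divergence: D_KL(P||Q) = Σ p(x) log(p(x)/q(x))

Computing term by term:
  x=0: 7/12 × log_2[(7/12)/(1/2)] = 7/12 × 0.2224 = 0.1297
  x=1: 5/12 × log_2[(5/12)/(1/2)] = 5/12 × -0.2630 = -0.1096

D_KL(P||Q) = 0.0201 bits

Note: KL divergence is always non-negative and equals 0 iff P = Q.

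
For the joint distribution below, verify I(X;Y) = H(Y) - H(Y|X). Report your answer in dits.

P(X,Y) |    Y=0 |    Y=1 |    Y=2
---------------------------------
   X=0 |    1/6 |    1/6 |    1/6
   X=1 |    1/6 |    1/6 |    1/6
I(X;Y) = 0.0000 dits

Mutual information has multiple equivalent forms:
- I(X;Y) = H(X) - H(X|Y)
- I(X;Y) = H(Y) - H(Y|X)
- I(X;Y) = H(X) + H(Y) - H(X,Y)

Computing all quantities:
H(X) = 0.3010, H(Y) = 0.4771, H(X,Y) = 0.7782
H(X|Y) = 0.3010, H(Y|X) = 0.4771

Verification:
H(X) - H(X|Y) = 0.3010 - 0.3010 = 0.0000
H(Y) - H(Y|X) = 0.4771 - 0.4771 = 0.0000
H(X) + H(Y) - H(X,Y) = 0.3010 + 0.4771 - 0.7782 = 0.0000

All forms give I(X;Y) = 0.0000 dits. ✓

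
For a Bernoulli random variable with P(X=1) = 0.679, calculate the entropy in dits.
0.2726 dits

The binary entropy function is:
H(p) = -p log(p) - (1-p) log(1-p)

H(0.679) = -0.679 × log_10(0.679) - 0.321 × log_10(0.321)
H(0.679) = 0.2726 dits

Note: Binary entropy is maximized at p=0.5 (H=1 bit) and minimized at p=0 or p=1 (H=0).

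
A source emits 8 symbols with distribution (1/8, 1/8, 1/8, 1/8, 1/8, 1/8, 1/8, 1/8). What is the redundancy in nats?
0.0000 nats

Redundancy measures how far a source is from maximum entropy:
R = H_max - H(X)

Maximum entropy for 8 symbols: H_max = log_e(8) = 2.0794 nats
Actual entropy: H(X) = 2.0794 nats
Redundancy: R = 2.0794 - 2.0794 = 0.0000 nats

This redundancy represents potential for compression: the source could be compressed by 0.0000 nats per symbol.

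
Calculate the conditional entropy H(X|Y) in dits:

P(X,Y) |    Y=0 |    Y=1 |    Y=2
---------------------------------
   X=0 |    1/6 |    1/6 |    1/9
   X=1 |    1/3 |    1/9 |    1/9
0.2863 dits

Using the chain rule: H(X|Y) = H(X,Y) - H(Y)

First, compute H(X,Y) = 0.7365 dits

Marginal P(Y) = (1/2, 5/18, 2/9)
H(Y) = 0.4502 dits

H(X|Y) = H(X,Y) - H(Y) = 0.7365 - 0.4502 = 0.2863 dits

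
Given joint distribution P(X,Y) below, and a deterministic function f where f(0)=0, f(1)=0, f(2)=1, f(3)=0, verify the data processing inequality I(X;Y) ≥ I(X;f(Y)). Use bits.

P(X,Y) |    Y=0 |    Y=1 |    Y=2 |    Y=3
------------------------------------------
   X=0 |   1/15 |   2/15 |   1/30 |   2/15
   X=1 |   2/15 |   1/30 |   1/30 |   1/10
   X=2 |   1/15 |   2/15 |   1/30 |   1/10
I(X;Y) = 0.0804, I(X;f(Y)) = 0.0005, inequality holds: 0.0804 ≥ 0.0005

Data Processing Inequality: For any Markov chain X → Y → Z, we have I(X;Y) ≥ I(X;Z).

Here Z = f(Y) is a deterministic function of Y, forming X → Y → Z.

Original I(X;Y) = 0.0804 bits

After applying f:
P(X,Z) where Z=f(Y):
- P(X,Z=0) = P(X,Y=0) + P(X,Y=1) + P(X,Y=3)
- P(X,Z=1) = P(X,Y=2)

I(X;Z) = I(X;f(Y)) = 0.0005 bits

Verification: 0.0804 ≥ 0.0005 ✓

Information cannot be created by processing; the function f can only lose information about X.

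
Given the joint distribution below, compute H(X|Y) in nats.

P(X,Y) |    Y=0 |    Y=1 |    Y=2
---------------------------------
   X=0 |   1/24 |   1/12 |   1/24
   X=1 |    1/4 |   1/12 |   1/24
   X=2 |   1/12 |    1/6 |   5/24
0.8971 nats

Using the chain rule: H(X|Y) = H(X,Y) - H(Y)

First, compute H(X,Y) = 1.9905 nats

Marginal P(Y) = (3/8, 1/3, 7/24)
H(Y) = 1.0934 nats

H(X|Y) = H(X,Y) - H(Y) = 1.9905 - 1.0934 = 0.8971 nats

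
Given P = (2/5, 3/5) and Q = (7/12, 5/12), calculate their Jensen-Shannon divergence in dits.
0.0073 dits

Jensen-Shannon divergence is:
JSD(P||Q) = 0.5 × D_KL(P||M) + 0.5 × D_KL(Q||M)
where M = 0.5 × (P + Q) is the mixture distribution.

M = 0.5 × (2/5, 3/5) + 0.5 × (7/12, 5/12) = (0.491667, 0.508333)

D_KL(P||M) = 0.0074 dits
D_KL(Q||M) = 0.0073 dits

JSD(P||Q) = 0.5 × 0.0074 + 0.5 × 0.0073 = 0.0073 dits

Unlike KL divergence, JSD is symmetric and bounded: 0 ≤ JSD ≤ log(2).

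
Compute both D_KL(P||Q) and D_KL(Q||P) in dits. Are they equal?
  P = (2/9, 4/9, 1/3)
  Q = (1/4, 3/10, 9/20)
D_KL(P||Q) = 0.0211, D_KL(Q||P) = 0.0202

KL divergence is not symmetric: D_KL(P||Q) ≠ D_KL(Q||P) in general.

D_KL(P||Q) = 0.0211 dits
D_KL(Q||P) = 0.0202 dits

No, they are not equal!

This asymmetry is why KL divergence is not a true distance metric.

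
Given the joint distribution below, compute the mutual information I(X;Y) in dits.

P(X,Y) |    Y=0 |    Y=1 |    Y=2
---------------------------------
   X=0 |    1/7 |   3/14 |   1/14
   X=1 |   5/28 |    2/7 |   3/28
0.0002 dits

Mutual information: I(X;Y) = H(X) + H(Y) - H(X,Y)

Marginals:
P(X) = (3/7, 4/7), H(X) = 0.2966 dits
P(Y) = (9/28, 1/2, 5/28), H(Y) = 0.4426 dits

Joint entropy: H(X,Y) = 0.7389 dits

I(X;Y) = 0.2966 + 0.4426 - 0.7389 = 0.0002 dits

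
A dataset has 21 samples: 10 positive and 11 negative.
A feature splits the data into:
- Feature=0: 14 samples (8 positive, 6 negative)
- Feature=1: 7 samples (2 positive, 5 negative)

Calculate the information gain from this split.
0.0538 bits

Information Gain = H(Y) - H(Y|Feature)

Before split:
P(positive) = 10/21 = 0.4762
H(Y) = 0.9984 bits

After split:
Feature=0: H = 0.9852 bits (weight = 14/21)
Feature=1: H = 0.8631 bits (weight = 7/21)
H(Y|Feature) = (14/21)×0.9852 + (7/21)×0.8631 = 0.9445 bits

Information Gain = 0.9984 - 0.9445 = 0.0538 bits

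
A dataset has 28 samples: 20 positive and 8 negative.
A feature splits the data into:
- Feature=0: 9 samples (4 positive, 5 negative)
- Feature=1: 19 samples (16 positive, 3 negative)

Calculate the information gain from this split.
0.1176 bits

Information Gain = H(Y) - H(Y|Feature)

Before split:
P(positive) = 20/28 = 0.7143
H(Y) = 0.8631 bits

After split:
Feature=0: H = 0.9911 bits (weight = 9/28)
Feature=1: H = 0.6292 bits (weight = 19/28)
H(Y|Feature) = (9/28)×0.9911 + (19/28)×0.6292 = 0.7456 bits

Information Gain = 0.8631 - 0.7456 = 0.1176 bits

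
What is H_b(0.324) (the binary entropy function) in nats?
0.6298 nats

The binary entropy function is:
H(p) = -p log(p) - (1-p) log(1-p)

H(0.324) = -0.324 × log_e(0.324) - 0.676 × log_e(0.676)
H(0.324) = 0.6298 nats

Note: Binary entropy is maximized at p=0.5 (H=1 bit) and minimized at p=0 or p=1 (H=0).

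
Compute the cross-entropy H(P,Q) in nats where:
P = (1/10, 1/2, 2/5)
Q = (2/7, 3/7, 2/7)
1.0500 nats

Cross-entropy: H(P,Q) = -Σ p(x) log q(x)

Alternatively: H(P,Q) = H(P) + D_KL(P||Q)
H(P) = 0.9433 nats
D_KL(P||Q) = 0.1067 nats

H(P,Q) = 0.9433 + 0.1067 = 1.0500 nats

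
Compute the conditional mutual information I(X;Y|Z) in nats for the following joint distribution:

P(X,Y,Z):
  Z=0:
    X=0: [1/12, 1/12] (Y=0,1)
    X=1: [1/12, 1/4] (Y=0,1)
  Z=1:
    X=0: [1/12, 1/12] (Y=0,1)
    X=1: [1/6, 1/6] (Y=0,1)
0.0153 nats

Conditional mutual information: I(X;Y|Z) = H(X|Z) + H(Y|Z) - H(X,Y|Z)

H(Z) = 0.6931
H(X,Z) = 1.3297 → H(X|Z) = 0.6365
H(Y,Z) = 1.3580 → H(Y|Z) = 0.6648
H(X,Y,Z) = 1.9792 → H(X,Y|Z) = 1.2861

I(X;Y|Z) = 0.6365 + 0.6648 - 1.2861 = 0.0153 nats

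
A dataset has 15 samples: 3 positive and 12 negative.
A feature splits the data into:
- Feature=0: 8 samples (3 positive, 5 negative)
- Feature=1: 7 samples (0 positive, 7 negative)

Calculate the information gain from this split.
0.2129 bits

Information Gain = H(Y) - H(Y|Feature)

Before split:
P(positive) = 3/15 = 0.2000
H(Y) = 0.7219 bits

After split:
Feature=0: H = 0.9544 bits (weight = 8/15)
Feature=1: H = 0.0000 bits (weight = 7/15)
H(Y|Feature) = (8/15)×0.9544 + (7/15)×0.0000 = 0.5090 bits

Information Gain = 0.7219 - 0.5090 = 0.2129 bits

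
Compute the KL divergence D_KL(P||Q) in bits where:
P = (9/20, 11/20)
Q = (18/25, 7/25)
0.2306 bits

KL divergence: D_KL(P||Q) = Σ p(x) log(p(x)/q(x))

Computing term by term:
  x=0: 9/20 × log_2[(9/20)/(18/25)] = 9/20 × -0.6781 = -0.3051
  x=1: 11/20 × log_2[(11/20)/(7/25)] = 11/20 × 0.9740 = 0.5357

D_KL(P||Q) = 0.2306 bits

Note: KL divergence is always non-negative and equals 0 iff P = Q.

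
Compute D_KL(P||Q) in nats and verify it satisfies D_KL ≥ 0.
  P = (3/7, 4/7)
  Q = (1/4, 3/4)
0.0756 nats

KL divergence satisfies the Gibbs inequality: D_KL(P||Q) ≥ 0 for all distributions P, Q.

D_KL(P||Q) = Σ p(x) log(p(x)/q(x))
Term by term:
  x=0: 3/7 × log_e[(3/7)/(1/4)] = 0.2310
  x=1: 4/7 × log_e[(4/7)/(3/4)] = -0.1554
D_KL(P||Q) = 0.0756 nats

D_KL(P||Q) = 0.0756 ≥ 0 ✓

This non-negativity is a fundamental property: relative entropy cannot be negative because it measures how different Q is from P.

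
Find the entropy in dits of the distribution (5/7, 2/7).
0.2598 dits

Shannon entropy is H(X) = -Σ p(x) log p(x).

For P = (5/7, 2/7):
H = -5/7 × log_10(5/7) -2/7 × log_10(2/7)
H = 0.2598 dits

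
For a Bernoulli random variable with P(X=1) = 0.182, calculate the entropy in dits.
0.2060 dits

The binary entropy function is:
H(p) = -p log(p) - (1-p) log(1-p)

H(0.182) = -0.182 × log_10(0.182) - 0.818 × log_10(0.818)
H(0.182) = 0.2060 dits

Note: Binary entropy is maximized at p=0.5 (H=1 bit) and minimized at p=0 or p=1 (H=0).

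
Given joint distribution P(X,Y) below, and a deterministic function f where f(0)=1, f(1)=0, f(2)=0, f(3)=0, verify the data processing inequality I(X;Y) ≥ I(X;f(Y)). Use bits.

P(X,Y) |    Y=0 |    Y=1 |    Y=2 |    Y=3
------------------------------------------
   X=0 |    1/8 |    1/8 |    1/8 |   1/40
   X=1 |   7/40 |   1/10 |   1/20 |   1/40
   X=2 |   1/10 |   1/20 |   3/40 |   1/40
I(X;Y) = 0.0391, I(X;f(Y)) = 0.0198, inequality holds: 0.0391 ≥ 0.0198

Data Processing Inequality: For any Markov chain X → Y → Z, we have I(X;Y) ≥ I(X;Z).

Here Z = f(Y) is a deterministic function of Y, forming X → Y → Z.

Original I(X;Y) = 0.0391 bits

After applying f:
P(X,Z) where Z=f(Y):
- P(X,Z=0) = P(X,Y=1) + P(X,Y=2) + P(X,Y=3)
- P(X,Z=1) = P(X,Y=0)

I(X;Z) = I(X;f(Y)) = 0.0198 bits

Verification: 0.0391 ≥ 0.0198 ✓

Information cannot be created by processing; the function f can only lose information about X.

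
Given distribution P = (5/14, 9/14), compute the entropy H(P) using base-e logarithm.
0.6518 nats

Shannon entropy is H(X) = -Σ p(x) log p(x).

For P = (5/14, 9/14):
H = -5/14 × log_e(5/14) -9/14 × log_e(9/14)
H = 0.6518 nats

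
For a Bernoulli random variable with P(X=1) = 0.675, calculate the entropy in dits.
0.2739 dits

The binary entropy function is:
H(p) = -p log(p) - (1-p) log(1-p)

H(0.675) = -0.675 × log_10(0.675) - 0.325 × log_10(0.325)
H(0.675) = 0.2739 dits

Note: Binary entropy is maximized at p=0.5 (H=1 bit) and minimized at p=0 or p=1 (H=0).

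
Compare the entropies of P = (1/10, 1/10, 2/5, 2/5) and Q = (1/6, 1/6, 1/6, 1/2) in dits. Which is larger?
Q

Computing entropies in dits:
H(P) = 0.5184
H(Q) = 0.5396

Distribution Q has higher entropy.

Intuition: The distribution closer to uniform (more spread out) has higher entropy.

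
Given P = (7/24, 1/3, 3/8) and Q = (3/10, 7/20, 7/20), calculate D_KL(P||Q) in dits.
0.0006 dits

KL divergence: D_KL(P||Q) = Σ p(x) log(p(x)/q(x))

Computing term by term:
  x=0: 7/24 × log_10[(7/24)/(3/10)] = 7/24 × -0.0122 = -0.0036
  x=1: 1/3 × log_10[(1/3)/(7/20)] = 1/3 × -0.0212 = -0.0071
  x=2: 3/8 × log_10[(3/8)/(7/20)] = 3/8 × 0.0300 = 0.0112

D_KL(P||Q) = 0.0006 dits

Note: KL divergence is always non-negative and equals 0 iff P = Q.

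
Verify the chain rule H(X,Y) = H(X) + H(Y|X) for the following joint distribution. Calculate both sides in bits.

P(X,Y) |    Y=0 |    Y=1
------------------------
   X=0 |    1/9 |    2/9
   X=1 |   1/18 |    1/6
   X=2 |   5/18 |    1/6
H(X,Y) = 2.4411, H(X) = 1.5305, H(Y|X) = 0.9106 (all in bits)

Chain rule: H(X,Y) = H(X) + H(Y|X)

Left side — joint entropy directly:
H(X,Y) = -Σ p(x,y) log p(x,y) = 2.4411 bits

Right side — compute H(Y|X) from the conditional distributions:
P(X) = (1/3, 2/9, 4/9), so H(X) = 1.5305 bits
H(Y|X) = Σ_x P(X=x) · H(Y|X=x):
  P(Y|X=0) = (1/3, 2/3), H(Y|X=0) = 0.9183, weight P(X=0) = 1/3
  P(Y|X=1) = (1/4, 3/4), H(Y|X=1) = 0.8113, weight P(X=1) = 2/9
  P(Y|X=2) = (5/8, 3/8), H(Y|X=2) = 0.9544, weight P(X=2) = 4/9
H(Y|X) = 0.9106 bits

H(X) + H(Y|X) = 1.5305 + 0.9106 = 2.4411 bits

Both sides equal 2.4411 bits. ✓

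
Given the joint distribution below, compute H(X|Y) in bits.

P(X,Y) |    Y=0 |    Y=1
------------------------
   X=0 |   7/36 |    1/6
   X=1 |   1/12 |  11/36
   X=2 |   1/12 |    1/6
1.4976 bits

Using the chain rule: H(X|Y) = H(X,Y) - H(Y)

First, compute H(X,Y) = 2.4412 bits

Marginal P(Y) = (13/36, 23/36)
H(Y) = 0.9436 bits

H(X|Y) = H(X,Y) - H(Y) = 2.4412 - 0.9436 = 1.4976 bits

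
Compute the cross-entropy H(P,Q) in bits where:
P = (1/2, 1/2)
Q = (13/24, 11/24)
1.0050 bits

Cross-entropy: H(P,Q) = -Σ p(x) log q(x)

Alternatively: H(P,Q) = H(P) + D_KL(P||Q)
H(P) = 1.0000 bits
D_KL(P||Q) = 0.0050 bits

H(P,Q) = 1.0000 + 0.0050 = 1.0050 bits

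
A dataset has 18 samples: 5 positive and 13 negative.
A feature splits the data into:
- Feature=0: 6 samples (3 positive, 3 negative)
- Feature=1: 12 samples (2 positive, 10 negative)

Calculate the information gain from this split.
0.0857 bits

Information Gain = H(Y) - H(Y|Feature)

Before split:
P(positive) = 5/18 = 0.2778
H(Y) = 0.8524 bits

After split:
Feature=0: H = 1.0000 bits (weight = 6/18)
Feature=1: H = 0.6500 bits (weight = 12/18)
H(Y|Feature) = (6/18)×1.0000 + (12/18)×0.6500 = 0.7667 bits

Information Gain = 0.8524 - 0.7667 = 0.0857 bits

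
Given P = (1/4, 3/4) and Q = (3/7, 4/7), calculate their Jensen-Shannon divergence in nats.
0.0179 nats

Jensen-Shannon divergence is:
JSD(P||Q) = 0.5 × D_KL(P||M) + 0.5 × D_KL(Q||M)
where M = 0.5 × (P + Q) is the mixture distribution.

M = 0.5 × (1/4, 3/4) + 0.5 × (3/7, 4/7) = (0.339286, 0.660714)

D_KL(P||M) = 0.0187 nats
D_KL(Q||M) = 0.0172 nats

JSD(P||Q) = 0.5 × 0.0187 + 0.5 × 0.0172 = 0.0179 nats

Unlike KL divergence, JSD is symmetric and bounded: 0 ≤ JSD ≤ log(2).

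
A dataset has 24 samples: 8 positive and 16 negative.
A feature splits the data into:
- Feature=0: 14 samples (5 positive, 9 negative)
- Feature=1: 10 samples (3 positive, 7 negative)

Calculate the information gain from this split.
0.0026 bits

Information Gain = H(Y) - H(Y|Feature)

Before split:
P(positive) = 8/24 = 0.3333
H(Y) = 0.9183 bits

After split:
Feature=0: H = 0.9403 bits (weight = 14/24)
Feature=1: H = 0.8813 bits (weight = 10/24)
H(Y|Feature) = (14/24)×0.9403 + (10/24)×0.8813 = 0.9157 bits

Information Gain = 0.9183 - 0.9157 = 0.0026 bits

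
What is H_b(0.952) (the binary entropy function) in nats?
0.1926 nats

The binary entropy function is:
H(p) = -p log(p) - (1-p) log(1-p)

H(0.952) = -0.952 × log_e(0.952) - 0.048 × log_e(0.048)
H(0.952) = 0.1926 nats

Note: Binary entropy is maximized at p=0.5 (H=1 bit) and minimized at p=0 or p=1 (H=0).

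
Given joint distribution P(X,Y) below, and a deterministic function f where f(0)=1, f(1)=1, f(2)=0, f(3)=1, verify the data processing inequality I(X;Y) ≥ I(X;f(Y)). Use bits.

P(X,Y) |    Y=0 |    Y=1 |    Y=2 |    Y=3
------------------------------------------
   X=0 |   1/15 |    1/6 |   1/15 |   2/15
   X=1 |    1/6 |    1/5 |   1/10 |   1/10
I(X;Y) = 0.0296, I(X;f(Y)) = 0.0007, inequality holds: 0.0296 ≥ 0.0007

Data Processing Inequality: For any Markov chain X → Y → Z, we have I(X;Y) ≥ I(X;Z).

Here Z = f(Y) is a deterministic function of Y, forming X → Y → Z.

Original I(X;Y) = 0.0296 bits

After applying f:
P(X,Z) where Z=f(Y):
- P(X,Z=0) = P(X,Y=2)
- P(X,Z=1) = P(X,Y=0) + P(X,Y=1) + P(X,Y=3)

I(X;Z) = I(X;f(Y)) = 0.0007 bits

Verification: 0.0296 ≥ 0.0007 ✓

Information cannot be created by processing; the function f can only lose information about X.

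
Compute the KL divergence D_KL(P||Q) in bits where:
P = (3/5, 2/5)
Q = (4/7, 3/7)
0.0024 bits

KL divergence: D_KL(P||Q) = Σ p(x) log(p(x)/q(x))

Computing term by term:
  x=0: 3/5 × log_2[(3/5)/(4/7)] = 3/5 × 0.0704 = 0.0422
  x=1: 2/5 × log_2[(2/5)/(3/7)] = 2/5 × -0.0995 = -0.0398

D_KL(P||Q) = 0.0024 bits

Note: KL divergence is always non-negative and equals 0 iff P = Q.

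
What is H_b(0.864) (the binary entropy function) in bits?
0.5737 bits

The binary entropy function is:
H(p) = -p log(p) - (1-p) log(1-p)

H(0.864) = -0.864 × log_2(0.864) - 0.136 × log_2(0.136)
H(0.864) = 0.5737 bits

Note: Binary entropy is maximized at p=0.5 (H=1 bit) and minimized at p=0 or p=1 (H=0).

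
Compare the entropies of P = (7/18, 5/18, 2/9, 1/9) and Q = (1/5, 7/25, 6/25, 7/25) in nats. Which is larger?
Q

Computing entropies in nats:
H(P) = 1.3015
H(Q) = 1.3773

Distribution Q has higher entropy.

Intuition: The distribution closer to uniform (more spread out) has higher entropy.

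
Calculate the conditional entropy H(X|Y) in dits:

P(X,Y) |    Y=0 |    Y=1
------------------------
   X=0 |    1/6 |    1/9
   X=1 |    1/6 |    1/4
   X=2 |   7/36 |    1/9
0.4599 dits

Using the chain rule: H(X|Y) = H(X,Y) - H(Y)

First, compute H(X,Y) = 0.7602 dits

Marginal P(Y) = (19/36, 17/36)
H(Y) = 0.3004 dits

H(X|Y) = H(X,Y) - H(Y) = 0.7602 - 0.3004 = 0.4599 dits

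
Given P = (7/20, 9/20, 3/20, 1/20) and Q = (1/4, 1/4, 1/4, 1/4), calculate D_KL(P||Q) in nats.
0.2252 nats

KL divergence: D_KL(P||Q) = Σ p(x) log(p(x)/q(x))

Computing term by term:
  x=0: 7/20 × log_e[(7/20)/(1/4)] = 7/20 × 0.3365 = 0.1178
  x=1: 9/20 × log_e[(9/20)/(1/4)] = 9/20 × 0.5878 = 0.2645
  x=2: 3/20 × log_e[(3/20)/(1/4)] = 3/20 × -0.5108 = -0.0766
  x=3: 1/20 × log_e[(1/20)/(1/4)] = 1/20 × -1.6094 = -0.0805

D_KL(P||Q) = 0.2252 nats

Note: KL divergence is always non-negative and equals 0 iff P = Q.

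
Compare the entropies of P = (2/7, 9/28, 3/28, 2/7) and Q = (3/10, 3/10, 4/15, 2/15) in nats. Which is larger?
Q

Computing entropies in nats:
H(P) = 1.3200
H(Q) = 1.3435

Distribution Q has higher entropy.

Intuition: The distribution closer to uniform (more spread out) has higher entropy.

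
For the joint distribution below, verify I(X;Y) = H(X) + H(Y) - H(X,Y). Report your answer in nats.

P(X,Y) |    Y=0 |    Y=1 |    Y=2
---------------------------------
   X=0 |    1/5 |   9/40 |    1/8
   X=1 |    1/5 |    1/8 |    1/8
I(X;Y) = 0.0095 nats

Mutual information has multiple equivalent forms:
- I(X;Y) = H(X) - H(X|Y)
- I(X;Y) = H(Y) - H(Y|X)
- I(X;Y) = H(X) + H(Y) - H(X,Y)

Computing all quantities:
H(X) = 0.6881, H(Y) = 1.0805, H(X,Y) = 1.7592
H(X|Y) = 0.6787, H(Y|X) = 1.0710

Verification:
H(X) - H(X|Y) = 0.6881 - 0.6787 = 0.0095
H(Y) - H(Y|X) = 1.0805 - 1.0710 = 0.0095
H(X) + H(Y) - H(X,Y) = 0.6881 + 1.0805 - 1.7592 = 0.0095

All forms give I(X;Y) = 0.0095 nats. ✓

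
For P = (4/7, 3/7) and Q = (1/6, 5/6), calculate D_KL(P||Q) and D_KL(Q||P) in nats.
D_KL(P||Q) = 0.4191, D_KL(Q||P) = 0.3488

KL divergence is not symmetric: D_KL(P||Q) ≠ D_KL(Q||P) in general.

D_KL(P||Q) = 0.4191 nats
D_KL(Q||P) = 0.3488 nats

No, they are not equal!

This asymmetry is why KL divergence is not a true distance metric.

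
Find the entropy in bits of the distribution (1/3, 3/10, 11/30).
1.5801 bits

Shannon entropy is H(X) = -Σ p(x) log p(x).

For P = (1/3, 3/10, 11/30):
H = -1/3 × log_2(1/3) -3/10 × log_2(3/10) -11/30 × log_2(11/30)
H = 1.5801 bits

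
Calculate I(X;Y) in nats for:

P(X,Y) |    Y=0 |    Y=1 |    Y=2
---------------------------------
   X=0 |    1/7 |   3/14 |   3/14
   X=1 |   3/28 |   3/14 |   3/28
0.0105 nats

Mutual information: I(X;Y) = H(X) + H(Y) - H(X,Y)

Marginals:
P(X) = (4/7, 3/7), H(X) = 0.6829 nats
P(Y) = (1/4, 3/7, 9/28), H(Y) = 1.0745 nats

Joint entropy: H(X,Y) = 1.7469 nats

I(X;Y) = 0.6829 + 1.0745 - 1.7469 = 0.0105 nats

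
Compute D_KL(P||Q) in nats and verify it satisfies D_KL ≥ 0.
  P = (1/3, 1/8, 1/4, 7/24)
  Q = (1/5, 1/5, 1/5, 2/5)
0.0752 nats

KL divergence satisfies the Gibbs inequality: D_KL(P||Q) ≥ 0 for all distributions P, Q.

D_KL(P||Q) = Σ p(x) log(p(x)/q(x))
Term by term:
  x=0: 1/3 × log_e[(1/3)/(1/5)] = 0.1703
  x=1: 1/8 × log_e[(1/8)/(1/5)] = -0.0588
  x=2: 1/4 × log_e[(1/4)/(1/5)] = 0.0558
  x=3: 7/24 × log_e[(7/24)/(2/5)] = -0.0921
D_KL(P||Q) = 0.0752 nats

D_KL(P||Q) = 0.0752 ≥ 0 ✓

This non-negativity is a fundamental property: relative entropy cannot be negative because it measures how different Q is from P.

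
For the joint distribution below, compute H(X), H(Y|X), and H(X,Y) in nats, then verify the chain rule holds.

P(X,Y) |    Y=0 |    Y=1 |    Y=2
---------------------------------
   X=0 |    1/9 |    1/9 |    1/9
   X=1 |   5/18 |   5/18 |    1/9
H(X,Y) = 1.6882, H(X) = 0.6365, H(Y|X) = 1.0517 (all in nats)

Chain rule: H(X,Y) = H(X) + H(Y|X)

Left side — joint entropy directly:
H(X,Y) = -Σ p(x,y) log p(x,y) = 1.6882 nats

Right side — compute H(Y|X) from the conditional distributions:
P(X) = (1/3, 2/3), so H(X) = 0.6365 nats
H(Y|X) = Σ_x P(X=x) · H(Y|X=x):
  P(Y|X=0) = (1/3, 1/3, 1/3), H(Y|X=0) = 1.0986, weight P(X=0) = 1/3
  P(Y|X=1) = (5/12, 5/12, 1/6), H(Y|X=1) = 1.0282, weight P(X=1) = 2/3
H(Y|X) = 1.0517 nats

H(X) + H(Y|X) = 0.6365 + 1.0517 = 1.6882 nats

Both sides equal 1.6882 nats. ✓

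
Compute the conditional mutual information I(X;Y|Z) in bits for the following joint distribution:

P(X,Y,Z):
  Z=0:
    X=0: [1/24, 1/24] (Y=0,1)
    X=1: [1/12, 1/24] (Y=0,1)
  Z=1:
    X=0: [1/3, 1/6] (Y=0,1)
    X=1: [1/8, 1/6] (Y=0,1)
0.0350 bits

Conditional mutual information: I(X;Y|Z) = H(X|Z) + H(Y|Z) - H(X,Y|Z)

H(Z) = 0.7383
H(X,Z) = 1.6922 → H(X|Z) = 0.9539
H(Y,Z) = 1.7179 → H(Y|Z) = 0.9797
H(X,Y,Z) = 2.6368 → H(X,Y|Z) = 1.8986

I(X;Y|Z) = 0.9539 + 0.9797 - 1.8986 = 0.0350 bits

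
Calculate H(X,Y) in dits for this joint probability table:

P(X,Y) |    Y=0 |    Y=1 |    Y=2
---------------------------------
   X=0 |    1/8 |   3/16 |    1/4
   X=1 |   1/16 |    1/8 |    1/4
0.7384 dits

Joint entropy is H(X,Y) = -Σ_{x,y} p(x,y) log p(x,y).

Summing over all non-zero entries:
H(X,Y) = -[1/8·log_10(1/8) + 3/16·log_10(3/16) + 1/4·log_10(1/4) + 1/16·log_10(1/16) + 1/8·log_10(1/8) + 1/4·log_10(1/4)]
H(X,Y) = 0.7384 dits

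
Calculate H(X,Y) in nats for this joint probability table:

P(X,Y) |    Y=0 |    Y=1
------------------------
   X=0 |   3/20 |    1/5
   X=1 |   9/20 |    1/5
1.2877 nats

Joint entropy is H(X,Y) = -Σ_{x,y} p(x,y) log p(x,y).

Summing over all non-zero entries:
H(X,Y) = -[3/20·log_e(3/20) + 1/5·log_e(1/5) + 9/20·log_e(9/20) + 1/5·log_e(1/5)]
H(X,Y) = 1.2877 nats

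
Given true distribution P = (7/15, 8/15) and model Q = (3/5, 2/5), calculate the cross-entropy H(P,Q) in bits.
1.0489 bits

Cross-entropy: H(P,Q) = -Σ p(x) log q(x)

Alternatively: H(P,Q) = H(P) + D_KL(P||Q)
H(P) = 0.9968 bits
D_KL(P||Q) = 0.0522 bits

H(P,Q) = 0.9968 + 0.0522 = 1.0489 bits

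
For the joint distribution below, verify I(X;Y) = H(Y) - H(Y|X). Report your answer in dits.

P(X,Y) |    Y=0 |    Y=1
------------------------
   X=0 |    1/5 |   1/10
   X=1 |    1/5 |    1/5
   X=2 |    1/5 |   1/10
I(X;Y) = 0.0060 dits

Mutual information has multiple equivalent forms:
- I(X;Y) = H(X) - H(X|Y)
- I(X;Y) = H(Y) - H(Y|X)
- I(X;Y) = H(X) + H(Y) - H(X,Y)

Computing all quantities:
H(X) = 0.4729, H(Y) = 0.2923, H(X,Y) = 0.7592
H(X|Y) = 0.4669, H(Y|X) = 0.2863

Verification:
H(X) - H(X|Y) = 0.4729 - 0.4669 = 0.0060
H(Y) - H(Y|X) = 0.2923 - 0.2863 = 0.0060
H(X) + H(Y) - H(X,Y) = 0.4729 + 0.2923 - 0.7592 = 0.0060

All forms give I(X;Y) = 0.0060 dits. ✓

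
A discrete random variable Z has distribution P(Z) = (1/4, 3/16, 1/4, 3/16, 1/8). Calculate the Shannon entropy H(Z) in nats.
1.5808 nats

Shannon entropy is H(X) = -Σ p(x) log p(x).

For P = (1/4, 3/16, 1/4, 3/16, 1/8):
H = -1/4 × log_e(1/4) -3/16 × log_e(3/16) -1/4 × log_e(1/4) -3/16 × log_e(3/16) -1/8 × log_e(1/8)
H = 1.5808 nats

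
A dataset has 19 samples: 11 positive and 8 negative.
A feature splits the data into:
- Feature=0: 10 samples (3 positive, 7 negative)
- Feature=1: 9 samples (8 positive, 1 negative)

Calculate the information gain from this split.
0.2797 bits

Information Gain = H(Y) - H(Y|Feature)

Before split:
P(positive) = 11/19 = 0.5789
H(Y) = 0.9819 bits

After split:
Feature=0: H = 0.8813 bits (weight = 10/19)
Feature=1: H = 0.5033 bits (weight = 9/19)
H(Y|Feature) = (10/19)×0.8813 + (9/19)×0.5033 = 0.7022 bits

Information Gain = 0.9819 - 0.7022 = 0.2797 bits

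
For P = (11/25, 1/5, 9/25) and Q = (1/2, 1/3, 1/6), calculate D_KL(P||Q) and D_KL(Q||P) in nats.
D_KL(P||Q) = 0.1188, D_KL(Q||P) = 0.1058

KL divergence is not symmetric: D_KL(P||Q) ≠ D_KL(Q||P) in general.

D_KL(P||Q) = 0.1188 nats
D_KL(Q||P) = 0.1058 nats

No, they are not equal!

This asymmetry is why KL divergence is not a true distance metric.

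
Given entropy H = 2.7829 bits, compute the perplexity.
6.8823

Perplexity is 2^H (or exp(H) for natural log).

H = 2.7829 bits
Perplexity = 2^2.7829 = 6.8823

Interpretation: The model's uncertainty is equivalent to choosing uniformly among 6.9 options.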